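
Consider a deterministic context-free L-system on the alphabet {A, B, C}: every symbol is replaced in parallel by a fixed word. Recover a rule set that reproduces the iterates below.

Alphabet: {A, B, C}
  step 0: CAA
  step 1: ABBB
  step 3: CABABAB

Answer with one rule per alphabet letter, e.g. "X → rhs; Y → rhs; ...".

A->B, B->C, C->AB

  step 0 ⇒ step 1: CAA ⇒ AB·B·B
    A ↦ B
    C ↦ AB
    B ↦ C  (constrained at step 1)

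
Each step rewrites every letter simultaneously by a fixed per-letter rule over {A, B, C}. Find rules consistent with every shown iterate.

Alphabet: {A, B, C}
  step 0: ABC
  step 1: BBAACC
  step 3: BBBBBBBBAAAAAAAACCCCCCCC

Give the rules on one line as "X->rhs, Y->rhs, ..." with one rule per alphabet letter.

A->BB, B->AA, C->CC

  step 0 ⇒ step 1: ABC ⇒ BB·AA·CC
    A ↦ BB
    B ↦ AA
    C ↦ CC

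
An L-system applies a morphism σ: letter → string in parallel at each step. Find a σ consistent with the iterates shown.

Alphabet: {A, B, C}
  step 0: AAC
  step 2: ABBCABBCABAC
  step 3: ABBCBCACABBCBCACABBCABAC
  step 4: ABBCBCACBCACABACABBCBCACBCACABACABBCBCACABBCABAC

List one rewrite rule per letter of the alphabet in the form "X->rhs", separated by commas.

A->AB, B->BC, C->AC

  step 3 ⇒ step 4: ABBCBCACABBCBCACABBCABAC ⇒ AB·BC·BC·AC·BC·AC·AB·AC·AB·BC·BC·AC·BC·AC·AB·AC·AB·BC·BC·AC·AB·BC·AB·AC
    A ↦ AB
    B ↦ BC
    C ↦ AC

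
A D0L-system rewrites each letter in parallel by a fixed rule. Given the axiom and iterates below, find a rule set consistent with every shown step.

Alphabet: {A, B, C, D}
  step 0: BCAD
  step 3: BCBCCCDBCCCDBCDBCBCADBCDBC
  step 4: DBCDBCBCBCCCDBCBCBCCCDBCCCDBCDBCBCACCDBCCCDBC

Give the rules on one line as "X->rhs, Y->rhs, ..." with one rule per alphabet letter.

A->BCA, B->D, C->BC, D->CC

  step 3 ⇒ step 4: BCBCCCDBCCCDBCDBCBCADBCDBC ⇒ D·BC·D·BC·BC·BC·CC·D·BC·BC·BC·CC·D·BC·CC·D·BC·D·BC·BCA·CC·D·BC·CC·D·BC
    A ↦ BCA
    B ↦ D
    C ↦ BC
    D ↦ CC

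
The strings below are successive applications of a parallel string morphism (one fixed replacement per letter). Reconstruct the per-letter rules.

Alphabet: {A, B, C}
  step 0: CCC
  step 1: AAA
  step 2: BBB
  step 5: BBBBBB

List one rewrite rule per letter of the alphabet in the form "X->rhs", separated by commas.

  step 1 ⇒ step 2: AAA ⇒ B·B·B
    A ↦ B
    B ↦ CC  (constrained at step 2)
  step 0 ⇒ step 1: CCC ⇒ A·A·A
    C ↦ A

A->B, B->CC, C->A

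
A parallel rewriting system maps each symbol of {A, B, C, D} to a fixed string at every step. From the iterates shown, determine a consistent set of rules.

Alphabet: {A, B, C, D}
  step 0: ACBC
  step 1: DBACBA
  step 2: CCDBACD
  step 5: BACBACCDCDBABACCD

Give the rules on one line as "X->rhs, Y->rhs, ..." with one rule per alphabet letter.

A->D, B->C, C->BA, D->C

  step 1 ⇒ step 2: DBACBA ⇒ C·C·D·BA·C·D
    A ↦ D
    B ↦ C
    C ↦ BA
    D ↦ C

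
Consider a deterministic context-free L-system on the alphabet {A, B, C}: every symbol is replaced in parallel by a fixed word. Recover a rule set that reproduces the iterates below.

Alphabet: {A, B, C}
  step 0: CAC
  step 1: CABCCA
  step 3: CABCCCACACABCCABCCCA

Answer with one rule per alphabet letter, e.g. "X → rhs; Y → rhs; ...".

  step 0 ⇒ step 1: CAC ⇒ CA·BC·CA
    A ↦ BC
    C ↦ CA
    B ↦ C  (constrained at step 1)

A->BC, B->C, C->CA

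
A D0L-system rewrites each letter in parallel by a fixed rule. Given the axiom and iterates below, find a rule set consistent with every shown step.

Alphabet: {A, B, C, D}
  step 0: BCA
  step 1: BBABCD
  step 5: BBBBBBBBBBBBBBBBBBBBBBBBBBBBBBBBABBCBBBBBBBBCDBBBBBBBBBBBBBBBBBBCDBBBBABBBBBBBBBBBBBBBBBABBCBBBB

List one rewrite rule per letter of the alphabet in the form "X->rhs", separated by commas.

A->CD, B->BB, C->AB, D->BC

  step 0 ⇒ step 1: BCA ⇒ BB·AB·CD
    A ↦ CD
    B ↦ BB
    C ↦ AB
    D ↦ BC  (constrained at step 1)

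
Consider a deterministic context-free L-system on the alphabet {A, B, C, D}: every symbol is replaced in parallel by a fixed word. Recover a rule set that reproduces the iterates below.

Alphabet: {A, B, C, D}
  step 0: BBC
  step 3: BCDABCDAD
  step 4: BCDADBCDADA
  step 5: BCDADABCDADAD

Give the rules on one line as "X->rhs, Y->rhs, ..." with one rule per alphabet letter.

  step 4 ⇒ step 5: BCDADBCDADA ⇒ BC·D·A·D·A·BC·D·A·D·A·D
    A ↦ D
    B ↦ BC
    C ↦ D
    D ↦ A

A->D, B->BC, C->D, D->A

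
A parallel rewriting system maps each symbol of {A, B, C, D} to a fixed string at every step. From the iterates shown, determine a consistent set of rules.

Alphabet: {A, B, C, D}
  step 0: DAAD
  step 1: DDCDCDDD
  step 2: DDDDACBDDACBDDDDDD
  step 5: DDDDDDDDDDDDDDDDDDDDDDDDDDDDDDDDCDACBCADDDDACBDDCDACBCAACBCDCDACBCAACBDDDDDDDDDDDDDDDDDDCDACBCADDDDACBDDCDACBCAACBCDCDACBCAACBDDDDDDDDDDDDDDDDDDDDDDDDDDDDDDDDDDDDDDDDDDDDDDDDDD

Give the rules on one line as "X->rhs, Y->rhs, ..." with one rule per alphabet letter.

  step 1 ⇒ step 2: DDCDCDDD ⇒ DD·DD·ACB·DD·ACB·DD·DD·DD
    C ↦ ACB
    D ↦ DD
  step 0 ⇒ step 1: DAAD ⇒ DD·CD·CD·DD
    A ↦ CD
    B ↦ CA  (constrained at step 2)

A->CD, B->CA, C->ACB, D->DD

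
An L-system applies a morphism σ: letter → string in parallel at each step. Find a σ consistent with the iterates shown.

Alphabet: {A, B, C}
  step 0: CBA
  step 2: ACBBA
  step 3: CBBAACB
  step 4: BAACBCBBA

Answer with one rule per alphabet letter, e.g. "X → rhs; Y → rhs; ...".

  step 3 ⇒ step 4: CBBAACB ⇒ B·A·A·CB·CB·B·A
    A ↦ CB
    B ↦ A
    C ↦ B

A->CB, B->A, C->B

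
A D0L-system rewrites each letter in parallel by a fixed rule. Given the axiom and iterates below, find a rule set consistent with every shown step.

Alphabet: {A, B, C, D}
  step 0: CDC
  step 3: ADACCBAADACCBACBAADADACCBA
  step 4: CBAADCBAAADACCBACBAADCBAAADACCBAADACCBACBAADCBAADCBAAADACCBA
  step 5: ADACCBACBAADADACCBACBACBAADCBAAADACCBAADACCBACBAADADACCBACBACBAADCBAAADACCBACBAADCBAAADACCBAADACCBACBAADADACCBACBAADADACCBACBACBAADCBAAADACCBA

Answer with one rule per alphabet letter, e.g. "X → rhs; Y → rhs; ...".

A->CBA, B->DAC, C->A, D->AD

  step 4 ⇒ step 5: CBAADCBAAADACCBACBAADCBAAADACCBAADACCBACBAADCBAADCBAAADACCBA ⇒ A·DAC·CBA·CBA·AD·A·DAC·CBA·CBA·CBA·AD·CBA·A·A·DAC·CBA·A·DAC·CBA·CBA·AD·A·DAC·CBA·CBA·CBA·AD·CBA·A·A·DAC·CBA·CBA·AD·CBA·A·A·DAC·CBA·A·DAC·CBA·CBA·AD·A·DAC·CBA·CBA·AD·A·DAC·CBA·CBA·CBA·AD·CBA·A·A·DAC·CBA
    A ↦ CBA
    B ↦ DAC
    C ↦ A
    D ↦ AD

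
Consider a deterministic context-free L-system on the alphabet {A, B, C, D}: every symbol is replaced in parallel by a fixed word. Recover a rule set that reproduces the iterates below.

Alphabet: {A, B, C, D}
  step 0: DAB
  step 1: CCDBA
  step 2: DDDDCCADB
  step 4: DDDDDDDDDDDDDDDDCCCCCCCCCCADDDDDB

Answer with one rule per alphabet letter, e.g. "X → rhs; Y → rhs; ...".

A->DB, B->A, C->DD, D->CC

  step 1 ⇒ step 2: CCDBA ⇒ DD·DD·CC·A·DB
    A ↦ DB
    B ↦ A
    C ↦ DD
    D ↦ CC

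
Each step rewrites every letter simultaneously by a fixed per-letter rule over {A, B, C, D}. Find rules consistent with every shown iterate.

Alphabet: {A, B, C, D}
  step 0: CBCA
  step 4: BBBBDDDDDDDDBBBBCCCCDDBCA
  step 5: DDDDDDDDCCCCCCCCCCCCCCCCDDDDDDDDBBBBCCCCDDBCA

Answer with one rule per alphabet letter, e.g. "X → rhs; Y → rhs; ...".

  step 4 ⇒ step 5: BBBBDDDDDDDDBBBBCCCCDDBCA ⇒ DD·DD·DD·DD·CC·CC·CC·CC·CC·CC·CC·CC·DD·DD·DD·DD·B·B·B·B·CC·CC·DD·B·CA
    A ↦ CA
    B ↦ DD
    C ↦ B
    D ↦ CC

A->CA, B->DD, C->B, D->CC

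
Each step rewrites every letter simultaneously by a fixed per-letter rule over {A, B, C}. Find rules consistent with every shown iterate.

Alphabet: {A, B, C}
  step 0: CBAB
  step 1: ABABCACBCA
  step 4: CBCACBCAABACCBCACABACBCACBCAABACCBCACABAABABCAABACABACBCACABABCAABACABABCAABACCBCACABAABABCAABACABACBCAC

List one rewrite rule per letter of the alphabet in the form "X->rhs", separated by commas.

  step 0 ⇒ step 1: CBAB ⇒ ABA·BCA·C·BCA
    A ↦ C
    B ↦ BCA
    C ↦ ABA

A->C, B->BCA, C->ABA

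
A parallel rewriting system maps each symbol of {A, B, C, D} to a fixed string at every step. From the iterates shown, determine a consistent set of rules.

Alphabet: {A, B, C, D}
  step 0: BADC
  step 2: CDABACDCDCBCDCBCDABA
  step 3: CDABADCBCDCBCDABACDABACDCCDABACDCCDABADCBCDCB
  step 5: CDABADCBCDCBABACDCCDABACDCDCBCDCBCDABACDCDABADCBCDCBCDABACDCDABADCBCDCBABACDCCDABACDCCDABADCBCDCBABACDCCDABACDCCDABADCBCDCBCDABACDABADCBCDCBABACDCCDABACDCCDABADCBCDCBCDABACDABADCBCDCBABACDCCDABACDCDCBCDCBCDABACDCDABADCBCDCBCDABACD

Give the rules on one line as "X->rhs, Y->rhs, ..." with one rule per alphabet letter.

A->DCB, B->C, C->CD, D->ABA

  step 2 ⇒ step 3: CDABACDCDCBCDCBCDABA ⇒ CD·ABA·DCB·C·DCB·CD·ABA·CD·ABA·CD·C·CD·ABA·CD·C·CD·ABA·DCB·C·DCB
    A ↦ DCB
    B ↦ C
    C ↦ CD
    D ↦ ABA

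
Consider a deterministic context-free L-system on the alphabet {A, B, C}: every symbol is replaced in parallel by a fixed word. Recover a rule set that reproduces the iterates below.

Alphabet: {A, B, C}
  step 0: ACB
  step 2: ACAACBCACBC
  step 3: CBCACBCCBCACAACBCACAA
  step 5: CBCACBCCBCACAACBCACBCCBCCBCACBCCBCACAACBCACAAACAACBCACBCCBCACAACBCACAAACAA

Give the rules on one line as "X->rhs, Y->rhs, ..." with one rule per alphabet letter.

A->CBC, B->CA, C->A

  step 2 ⇒ step 3: ACAACBCACBC ⇒ CBC·A·CBC·CBC·A·CA·A·CBC·A·CA·A
    A ↦ CBC
    B ↦ CA
    C ↦ A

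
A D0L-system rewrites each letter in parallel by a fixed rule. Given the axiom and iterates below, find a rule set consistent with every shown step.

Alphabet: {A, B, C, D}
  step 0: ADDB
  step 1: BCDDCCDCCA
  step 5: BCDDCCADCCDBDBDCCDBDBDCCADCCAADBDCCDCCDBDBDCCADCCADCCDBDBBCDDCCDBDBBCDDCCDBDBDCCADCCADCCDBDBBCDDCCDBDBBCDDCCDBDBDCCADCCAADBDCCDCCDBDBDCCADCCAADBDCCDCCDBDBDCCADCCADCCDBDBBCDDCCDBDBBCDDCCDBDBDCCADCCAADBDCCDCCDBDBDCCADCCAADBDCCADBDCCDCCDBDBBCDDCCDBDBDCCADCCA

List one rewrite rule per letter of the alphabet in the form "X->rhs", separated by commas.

  step 0 ⇒ step 1: ADDB ⇒ BCD·DCC·DCC·A
    A ↦ BCD
    B ↦ A
    D ↦ DCC
    C ↦ DB  (constrained at step 1)

A->BCD, B->A, C->DB, D->DCC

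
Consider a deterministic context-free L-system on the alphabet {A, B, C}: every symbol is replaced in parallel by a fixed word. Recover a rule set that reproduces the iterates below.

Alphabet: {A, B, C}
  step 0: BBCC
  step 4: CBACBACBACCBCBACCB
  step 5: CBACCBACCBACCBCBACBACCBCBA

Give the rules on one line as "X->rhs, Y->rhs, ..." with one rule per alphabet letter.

A->C, B->A, C->CB

  step 4 ⇒ step 5: CBACBACBACCBCBACCB ⇒ CB·A·C·CB·A·C·CB·A·C·CB·CB·A·CB·A·C·CB·CB·A
    A ↦ C
    B ↦ A
    C ↦ CB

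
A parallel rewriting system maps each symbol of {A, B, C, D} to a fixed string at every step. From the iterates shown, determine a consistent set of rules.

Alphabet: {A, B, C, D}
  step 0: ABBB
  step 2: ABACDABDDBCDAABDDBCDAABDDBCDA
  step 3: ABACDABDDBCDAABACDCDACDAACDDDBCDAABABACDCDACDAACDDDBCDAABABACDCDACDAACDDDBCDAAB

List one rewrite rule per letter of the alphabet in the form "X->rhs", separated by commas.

A->AB, B->ACD, C->DDB, D->CDA

  step 2 ⇒ step 3: ABACDABDDBCDAABDDBCDAABDDBCDA ⇒ AB·ACD·AB·DDB·CDA·AB·ACD·CDA·CDA·ACD·DDB·CDA·AB·AB·ACD·CDA·CDA·ACD·DDB·CDA·AB·AB·ACD·CDA·CDA·ACD·DDB·CDA·AB
    A ↦ AB
    B ↦ ACD
    C ↦ DDB
    D ↦ CDA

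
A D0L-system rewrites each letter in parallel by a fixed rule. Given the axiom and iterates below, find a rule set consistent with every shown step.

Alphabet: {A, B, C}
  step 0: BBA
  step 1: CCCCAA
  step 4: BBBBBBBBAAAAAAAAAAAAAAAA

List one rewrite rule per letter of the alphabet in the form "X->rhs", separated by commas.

A->AA, B->CC, C->B

  step 0 ⇒ step 1: BBA ⇒ CC·CC·AA
    A ↦ AA
    B ↦ CC
    C ↦ B  (constrained at step 1)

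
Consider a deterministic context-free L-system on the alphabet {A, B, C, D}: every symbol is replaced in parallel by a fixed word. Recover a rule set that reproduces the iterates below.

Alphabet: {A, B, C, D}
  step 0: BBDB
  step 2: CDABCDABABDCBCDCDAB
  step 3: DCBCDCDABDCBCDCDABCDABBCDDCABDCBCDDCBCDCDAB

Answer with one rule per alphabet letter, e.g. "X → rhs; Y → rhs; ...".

A->CD, B->AB, C->DC, D->BCD

  step 2 ⇒ step 3: CDABCDABABDCBCDCDAB ⇒ DC·BCD·CD·AB·DC·BCD·CD·AB·CD·AB·BCD·DC·AB·DC·BCD·DC·BCD·CD·AB
    A ↦ CD
    B ↦ AB
    C ↦ DC
    D ↦ BCD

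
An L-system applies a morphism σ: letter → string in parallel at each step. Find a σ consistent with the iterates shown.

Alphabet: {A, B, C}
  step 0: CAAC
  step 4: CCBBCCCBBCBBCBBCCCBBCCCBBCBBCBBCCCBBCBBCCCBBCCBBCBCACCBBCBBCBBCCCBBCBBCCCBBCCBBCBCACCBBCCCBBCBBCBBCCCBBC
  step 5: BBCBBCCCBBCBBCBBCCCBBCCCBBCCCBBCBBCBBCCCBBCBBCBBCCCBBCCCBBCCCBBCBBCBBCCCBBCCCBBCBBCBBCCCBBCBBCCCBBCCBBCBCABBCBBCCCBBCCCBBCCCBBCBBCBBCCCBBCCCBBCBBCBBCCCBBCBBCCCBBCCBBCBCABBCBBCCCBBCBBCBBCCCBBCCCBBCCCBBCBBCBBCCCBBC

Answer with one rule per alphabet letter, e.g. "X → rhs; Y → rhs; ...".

A->BCA, B->C, C->BBC

  step 4 ⇒ step 5: CCBBCCCBBCBBCBBCCCBBCCCBBCBBCBBCCCBBCBBCCCBBCCBBCBCACCBBCBBCBBCCCBBCBBCCCBBCCBBCBCACCBBCCCBBCBBCBBCCCBBC ⇒ BBC·BBC·C·C·BBC·BBC·BBC·C·C·BBC·C·C·BBC·C·C·BBC·BBC·BBC·C·C·BBC·BBC·BBC·C·C·BBC·C·C·BBC·C·C·BBC·BBC·BBC·C·C·BBC·C·C·BBC·BBC·BBC·C·C·BBC·BBC·C·C·BBC·C·BBC·BCA·BBC·BBC·C·C·BBC·C·C·BBC·C·C·BBC·BBC·BBC·C·C·BBC·C·C·BBC·BBC·BBC·C·C·BBC·BBC·C·C·BBC·C·BBC·BCA·BBC·BBC·C·C·BBC·BBC·BBC·C·C·BBC·C·C·BBC·C·C·BBC·BBC·BBC·C·C·BBC
    A ↦ BCA
    B ↦ C
    C ↦ BBC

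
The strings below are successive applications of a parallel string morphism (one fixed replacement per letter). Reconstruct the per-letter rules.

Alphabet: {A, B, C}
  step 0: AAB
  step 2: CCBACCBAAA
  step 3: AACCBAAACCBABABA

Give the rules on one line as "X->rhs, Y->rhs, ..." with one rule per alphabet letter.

  step 2 ⇒ step 3: CCBACCBAAA ⇒ A·A·CC·BA·A·A·CC·BA·BA·BA
    A ↦ BA
    B ↦ CC
    C ↦ A

A->BA, B->CC, C->A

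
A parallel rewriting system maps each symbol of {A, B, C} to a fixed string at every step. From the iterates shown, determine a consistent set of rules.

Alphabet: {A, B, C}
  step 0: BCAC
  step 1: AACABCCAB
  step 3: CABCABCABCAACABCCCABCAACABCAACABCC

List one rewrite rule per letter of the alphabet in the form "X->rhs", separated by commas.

A->C, B->AA, C->CAB

  step 0 ⇒ step 1: BCAC ⇒ AA·CAB·C·CAB
    A ↦ C
    B ↦ AA
    C ↦ CAB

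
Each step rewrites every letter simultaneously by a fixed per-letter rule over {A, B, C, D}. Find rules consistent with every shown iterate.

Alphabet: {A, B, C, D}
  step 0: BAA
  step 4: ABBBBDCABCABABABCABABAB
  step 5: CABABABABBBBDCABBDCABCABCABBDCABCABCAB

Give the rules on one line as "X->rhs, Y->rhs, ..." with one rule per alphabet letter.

  step 4 ⇒ step 5: ABBBBDCABCABABABCABABAB ⇒ C·AB·AB·AB·AB·BB·BD·C·AB·BD·C·AB·C·AB·C·AB·BD·C·AB·C·AB·C·AB
    A ↦ C
    B ↦ AB
    C ↦ BD
    D ↦ BB

A->C, B->AB, C->BD, D->BB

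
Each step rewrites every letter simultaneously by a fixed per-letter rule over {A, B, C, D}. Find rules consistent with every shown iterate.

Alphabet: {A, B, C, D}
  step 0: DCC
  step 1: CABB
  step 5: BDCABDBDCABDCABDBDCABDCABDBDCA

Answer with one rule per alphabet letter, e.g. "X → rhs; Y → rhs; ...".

  step 0 ⇒ step 1: DCC ⇒ CA·B·B
    C ↦ B
    D ↦ CA
    A ↦ D  (constrained at step 1)
    B ↦ BD  (constrained at step 1)

A->D, B->BD, C->B, D->CA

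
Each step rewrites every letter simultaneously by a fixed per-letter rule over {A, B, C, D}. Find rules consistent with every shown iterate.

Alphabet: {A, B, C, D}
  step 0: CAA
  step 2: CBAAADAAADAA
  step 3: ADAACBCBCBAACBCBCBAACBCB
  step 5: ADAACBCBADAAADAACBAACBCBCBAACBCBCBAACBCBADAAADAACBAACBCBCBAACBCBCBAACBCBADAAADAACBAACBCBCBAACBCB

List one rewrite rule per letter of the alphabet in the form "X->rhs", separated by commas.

A->CB, B->AA, C->AD, D->AA

  step 2 ⇒ step 3: CBAAADAAADAA ⇒ AD·AA·CB·CB·CB·AA·CB·CB·CB·AA·CB·CB
    A ↦ CB
    B ↦ AA
    C ↦ AD
    D ↦ AA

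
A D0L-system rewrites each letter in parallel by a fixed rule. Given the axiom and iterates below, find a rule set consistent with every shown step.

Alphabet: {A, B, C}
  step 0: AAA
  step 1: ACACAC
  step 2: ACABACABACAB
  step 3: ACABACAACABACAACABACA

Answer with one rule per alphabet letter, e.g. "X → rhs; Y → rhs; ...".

  step 2 ⇒ step 3: ACABACABACAB ⇒ AC·AB·AC·A·AC·AB·AC·A·AC·AB·AC·A
    A ↦ AC
    B ↦ A
    C ↦ AB

A->AC, B->A, C->AB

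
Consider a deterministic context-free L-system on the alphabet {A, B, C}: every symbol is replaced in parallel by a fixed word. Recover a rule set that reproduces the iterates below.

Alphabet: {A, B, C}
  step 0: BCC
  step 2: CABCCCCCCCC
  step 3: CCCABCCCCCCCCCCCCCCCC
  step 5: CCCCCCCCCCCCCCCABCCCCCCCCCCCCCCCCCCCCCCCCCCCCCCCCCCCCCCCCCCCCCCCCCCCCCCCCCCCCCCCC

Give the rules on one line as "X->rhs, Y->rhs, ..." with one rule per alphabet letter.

A->C, B->AB, C->CC

  step 2 ⇒ step 3: CABCCCCCCCC ⇒ CC·C·AB·CC·CC·CC·CC·CC·CC·CC·CC
    A ↦ C
    B ↦ AB
    C ↦ CC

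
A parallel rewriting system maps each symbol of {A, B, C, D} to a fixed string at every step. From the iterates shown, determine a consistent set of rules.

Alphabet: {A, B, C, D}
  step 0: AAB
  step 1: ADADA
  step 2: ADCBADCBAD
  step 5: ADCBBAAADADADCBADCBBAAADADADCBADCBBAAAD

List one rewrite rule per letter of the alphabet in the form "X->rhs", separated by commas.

  step 1 ⇒ step 2: ADADA ⇒ AD·CB·AD·CB·AD
    A ↦ AD
    D ↦ CB
  step 0 ⇒ step 1: AAB ⇒ AD·AD·A
    B ↦ A
    C ↦ B  (constrained at step 2)

A->AD, B->A, C->B, D->CB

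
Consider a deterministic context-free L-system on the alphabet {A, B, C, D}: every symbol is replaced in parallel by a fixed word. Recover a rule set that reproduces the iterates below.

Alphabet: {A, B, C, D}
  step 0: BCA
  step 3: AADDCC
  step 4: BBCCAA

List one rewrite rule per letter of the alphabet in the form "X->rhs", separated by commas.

A->B, B->DD, C->A, D->C

  step 3 ⇒ step 4: AADDCC ⇒ B·B·C·C·A·A
    A ↦ B
    C ↦ A
    D ↦ C
    B ↦ DD  (constrained at step 0)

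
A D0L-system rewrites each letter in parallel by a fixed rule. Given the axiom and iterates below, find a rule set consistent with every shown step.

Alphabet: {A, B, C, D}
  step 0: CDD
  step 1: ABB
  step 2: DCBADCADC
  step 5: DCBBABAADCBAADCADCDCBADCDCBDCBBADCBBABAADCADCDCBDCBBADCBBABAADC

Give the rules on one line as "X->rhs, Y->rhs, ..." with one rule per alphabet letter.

  step 1 ⇒ step 2: ABB ⇒ DCB·ADC·ADC
    A ↦ DCB
    B ↦ ADC
  step 0 ⇒ step 1: CDD ⇒ A·B·B
    C ↦ A
  step 0 ⇒ step 1: CDD ⇒ A·B·B
    D ↦ B

A->DCB, B->ADC, C->A, D->B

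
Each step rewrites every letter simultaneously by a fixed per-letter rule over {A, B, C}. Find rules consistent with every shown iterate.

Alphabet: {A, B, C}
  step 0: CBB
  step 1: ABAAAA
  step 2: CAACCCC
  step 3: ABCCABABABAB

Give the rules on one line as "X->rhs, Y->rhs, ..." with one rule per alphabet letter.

A->C, B->AA, C->AB

  step 2 ⇒ step 3: CAACCCC ⇒ AB·C·C·AB·AB·AB·AB
    A ↦ C
    C ↦ AB
  step 0 ⇒ step 1: CBB ⇒ AB·AA·AA
    B ↦ AA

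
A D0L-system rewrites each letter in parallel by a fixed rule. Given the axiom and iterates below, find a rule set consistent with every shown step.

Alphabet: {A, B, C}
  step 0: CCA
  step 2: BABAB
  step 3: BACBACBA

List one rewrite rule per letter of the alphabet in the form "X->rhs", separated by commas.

  step 2 ⇒ step 3: BABAB ⇒ BA·C·BA·C·BA
    A ↦ C
    B ↦ BA
    C ↦ B  (constrained at step 0)

A->C, B->BA, C->B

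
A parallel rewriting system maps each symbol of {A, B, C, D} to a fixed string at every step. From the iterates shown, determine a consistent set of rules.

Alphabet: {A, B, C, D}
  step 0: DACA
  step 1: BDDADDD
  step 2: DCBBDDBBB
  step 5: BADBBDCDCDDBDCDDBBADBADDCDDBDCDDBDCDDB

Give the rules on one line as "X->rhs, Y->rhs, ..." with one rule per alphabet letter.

A->DD, B->DC, C->AD, D->B

  step 1 ⇒ step 2: BDDADDD ⇒ DC·B·B·DD·B·B·B
    A ↦ DD
    B ↦ DC
    D ↦ B
  step 0 ⇒ step 1: DACA ⇒ B·DD·AD·DD
    C ↦ AD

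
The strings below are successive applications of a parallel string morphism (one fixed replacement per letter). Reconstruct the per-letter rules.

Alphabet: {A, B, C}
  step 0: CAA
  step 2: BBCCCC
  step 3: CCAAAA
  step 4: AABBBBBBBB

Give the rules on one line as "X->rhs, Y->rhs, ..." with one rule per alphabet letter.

A->BB, B->C, C->A

  step 3 ⇒ step 4: CCAAAA ⇒ A·A·BB·BB·BB·BB
    A ↦ BB
    C ↦ A
  step 2 ⇒ step 3: BBCCCC ⇒ C·C·A·A·A·A
    B ↦ C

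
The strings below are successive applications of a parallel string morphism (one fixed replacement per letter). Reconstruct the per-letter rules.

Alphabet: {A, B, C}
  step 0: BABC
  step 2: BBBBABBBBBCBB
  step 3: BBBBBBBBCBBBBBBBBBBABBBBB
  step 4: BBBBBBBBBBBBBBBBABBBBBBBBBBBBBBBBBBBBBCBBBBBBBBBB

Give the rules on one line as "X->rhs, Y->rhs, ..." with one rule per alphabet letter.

  step 3 ⇒ step 4: BBBBBBBBCBBBBBBBBBBABBBBB ⇒ BB·BB·BB·BB·BB·BB·BB·BB·AB·BB·BB·BB·BB·BB·BB·BB·BB·BB·BB·C·BB·BB·BB·BB·BB
    A ↦ C
    B ↦ BB
    C ↦ AB

A->C, B->BB, C->AB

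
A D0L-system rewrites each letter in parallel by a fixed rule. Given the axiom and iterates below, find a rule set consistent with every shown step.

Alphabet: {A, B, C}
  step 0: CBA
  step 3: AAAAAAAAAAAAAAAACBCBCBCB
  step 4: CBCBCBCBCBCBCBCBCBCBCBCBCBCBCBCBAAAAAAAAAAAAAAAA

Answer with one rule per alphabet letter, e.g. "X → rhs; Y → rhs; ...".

  step 3 ⇒ step 4: AAAAAAAAAAAAAAAACBCBCBCB ⇒ CB·CB·CB·CB·CB·CB·CB·CB·CB·CB·CB·CB·CB·CB·CB·CB·A·AAA·A·AAA·A·AAA·A·AAA
    A ↦ CB
    B ↦ AAA
    C ↦ A

A->CB, B->AAA, C->A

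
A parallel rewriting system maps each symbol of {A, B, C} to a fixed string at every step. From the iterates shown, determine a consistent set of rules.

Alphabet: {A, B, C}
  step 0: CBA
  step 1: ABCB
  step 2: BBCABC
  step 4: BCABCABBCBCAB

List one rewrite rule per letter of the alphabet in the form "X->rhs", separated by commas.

  step 1 ⇒ step 2: ABCB ⇒ B·BC·A·BC
    A ↦ B
    B ↦ BC
    C ↦ A

A->B, B->BC, C->A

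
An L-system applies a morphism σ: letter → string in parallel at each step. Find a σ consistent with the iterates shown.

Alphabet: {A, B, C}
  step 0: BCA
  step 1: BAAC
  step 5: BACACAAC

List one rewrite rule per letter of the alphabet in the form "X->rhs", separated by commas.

A->C, B->BA, C->A

  step 0 ⇒ step 1: BCA ⇒ BA·A·C
    A ↦ C
    B ↦ BA
    C ↦ A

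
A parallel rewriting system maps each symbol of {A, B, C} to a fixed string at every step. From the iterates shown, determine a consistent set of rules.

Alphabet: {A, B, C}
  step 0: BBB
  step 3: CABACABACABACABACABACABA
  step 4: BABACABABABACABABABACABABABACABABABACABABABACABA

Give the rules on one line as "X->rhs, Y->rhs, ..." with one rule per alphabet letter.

A->BA, B->CA, C->BA

  step 3 ⇒ step 4: CABACABACABACABACABACABA ⇒ BA·BA·CA·BA·BA·BA·CA·BA·BA·BA·CA·BA·BA·BA·CA·BA·BA·BA·CA·BA·BA·BA·CA·BA
    A ↦ BA
    B ↦ CA
    C ↦ BA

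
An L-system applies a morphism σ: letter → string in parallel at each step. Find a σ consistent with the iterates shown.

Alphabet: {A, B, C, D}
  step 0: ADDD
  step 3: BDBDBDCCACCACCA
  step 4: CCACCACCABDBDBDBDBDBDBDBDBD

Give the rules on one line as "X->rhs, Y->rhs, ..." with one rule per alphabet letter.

  step 3 ⇒ step 4: BDBDBDCCACCACCA ⇒ CC·A·CC·A·CC·A·BD·BD·BD·BD·BD·BD·BD·BD·BD
    A ↦ BD
    B ↦ CC
    C ↦ BD
    D ↦ A

A->BD, B->CC, C->BD, D->A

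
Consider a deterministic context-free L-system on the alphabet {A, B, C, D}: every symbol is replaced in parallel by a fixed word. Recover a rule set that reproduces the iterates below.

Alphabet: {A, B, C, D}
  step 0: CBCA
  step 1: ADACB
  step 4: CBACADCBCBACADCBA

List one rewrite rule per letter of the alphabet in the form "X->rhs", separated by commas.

A->CB, B->D, C->A, D->AC

  step 0 ⇒ step 1: CBCA ⇒ A·D·A·CB
    A ↦ CB
    B ↦ D
    C ↦ A
    D ↦ AC  (constrained at step 1)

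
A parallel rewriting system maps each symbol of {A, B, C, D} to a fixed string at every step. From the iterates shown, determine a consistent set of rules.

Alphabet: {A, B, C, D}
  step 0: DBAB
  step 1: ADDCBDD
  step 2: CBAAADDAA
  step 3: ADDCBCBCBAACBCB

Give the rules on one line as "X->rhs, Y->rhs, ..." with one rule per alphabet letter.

  step 2 ⇒ step 3: CBAAADDAA ⇒ A·DD·CB·CB·CB·A·A·CB·CB
    A ↦ CB
    B ↦ DD
    C ↦ A
    D ↦ A

A->CB, B->DD, C->A, D->A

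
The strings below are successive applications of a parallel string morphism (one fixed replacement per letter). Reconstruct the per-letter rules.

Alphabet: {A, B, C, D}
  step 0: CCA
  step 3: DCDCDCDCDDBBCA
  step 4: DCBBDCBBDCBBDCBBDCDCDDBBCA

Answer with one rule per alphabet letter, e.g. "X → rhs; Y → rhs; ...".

A->CA, B->D, C->BB, D->DC

  step 3 ⇒ step 4: DCDCDCDCDDBBCA ⇒ DC·BB·DC·BB·DC·BB·DC·BB·DC·DC·D·D·BB·CA
    A ↦ CA
    B ↦ D
    C ↦ BB
    D ↦ DC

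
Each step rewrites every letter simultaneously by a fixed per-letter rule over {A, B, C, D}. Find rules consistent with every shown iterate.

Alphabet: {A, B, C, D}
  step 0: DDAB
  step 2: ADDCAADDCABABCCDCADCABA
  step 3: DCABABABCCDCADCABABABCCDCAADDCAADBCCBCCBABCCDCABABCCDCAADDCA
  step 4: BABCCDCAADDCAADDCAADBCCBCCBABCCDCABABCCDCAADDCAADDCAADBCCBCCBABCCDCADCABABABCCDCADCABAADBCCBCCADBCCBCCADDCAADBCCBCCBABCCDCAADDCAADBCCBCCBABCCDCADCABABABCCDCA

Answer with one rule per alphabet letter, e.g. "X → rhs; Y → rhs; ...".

  step 3 ⇒ step 4: DCABABABCCDCADCABABABCCDCAADDCAADBCCBCCBABCCDCABABCCDCAADDCA ⇒ BA·BCC·DCA·AD·DCA·AD·DCA·AD·BCC·BCC·BA·BCC·DCA·BA·BCC·DCA·AD·DCA·AD·DCA·AD·BCC·BCC·BA·BCC·DCA·DCA·BA·BA·BCC·DCA·DCA·BA·AD·BCC·BCC·AD·BCC·BCC·AD·DCA·AD·BCC·BCC·BA·BCC·DCA·AD·DCA·AD·BCC·BCC·BA·BCC·DCA·DCA·BA·BA·BCC·DCA
    A ↦ DCA
    B ↦ AD
    C ↦ BCC
    D ↦ BA

A->DCA, B->AD, C->BCC, D->BA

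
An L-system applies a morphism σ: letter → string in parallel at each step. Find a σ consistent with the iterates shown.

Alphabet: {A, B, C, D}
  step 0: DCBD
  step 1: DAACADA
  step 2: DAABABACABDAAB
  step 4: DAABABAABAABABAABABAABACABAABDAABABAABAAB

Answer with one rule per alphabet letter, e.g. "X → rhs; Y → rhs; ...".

A->AB, B->A, C->AC, D->DA

  step 1 ⇒ step 2: DAACADA ⇒ DA·AB·AB·AC·AB·DA·AB
    A ↦ AB
    C ↦ AC
    D ↦ DA
  step 0 ⇒ step 1: DCBD ⇒ DA·AC·A·DA
    B ↦ A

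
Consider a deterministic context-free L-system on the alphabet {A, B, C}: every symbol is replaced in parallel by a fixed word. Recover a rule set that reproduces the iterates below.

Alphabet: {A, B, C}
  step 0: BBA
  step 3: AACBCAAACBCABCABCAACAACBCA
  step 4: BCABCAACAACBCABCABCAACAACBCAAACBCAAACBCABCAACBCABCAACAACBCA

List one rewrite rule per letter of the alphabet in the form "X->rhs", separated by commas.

  step 3 ⇒ step 4: AACBCAAACBCABCABCAACAACBCA ⇒ BCA·BCA·AC·A·AC·BCA·BCA·BCA·AC·A·AC·BCA·A·AC·BCA·A·AC·BCA·BCA·AC·BCA·BCA·AC·A·AC·BCA
    A ↦ BCA
    B ↦ A
    C ↦ AC

A->BCA, B->A, C->AC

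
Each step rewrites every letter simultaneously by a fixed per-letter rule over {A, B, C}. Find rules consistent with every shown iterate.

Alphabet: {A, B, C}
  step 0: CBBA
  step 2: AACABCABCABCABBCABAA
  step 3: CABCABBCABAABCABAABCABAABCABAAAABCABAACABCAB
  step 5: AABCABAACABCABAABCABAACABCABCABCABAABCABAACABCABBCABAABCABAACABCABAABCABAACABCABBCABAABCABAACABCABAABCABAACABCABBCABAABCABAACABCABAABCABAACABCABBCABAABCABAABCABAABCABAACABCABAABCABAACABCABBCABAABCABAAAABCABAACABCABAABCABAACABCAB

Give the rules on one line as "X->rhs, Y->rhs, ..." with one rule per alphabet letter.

  step 2 ⇒ step 3: AACABCABCABCABBCABAA ⇒ CAB·CAB·B·CAB·AA·B·CAB·AA·B·CAB·AA·B·CAB·AA·AA·B·CAB·AA·CAB·CAB
    A ↦ CAB
    B ↦ AA
    C ↦ B

A->CAB, B->AA, C->B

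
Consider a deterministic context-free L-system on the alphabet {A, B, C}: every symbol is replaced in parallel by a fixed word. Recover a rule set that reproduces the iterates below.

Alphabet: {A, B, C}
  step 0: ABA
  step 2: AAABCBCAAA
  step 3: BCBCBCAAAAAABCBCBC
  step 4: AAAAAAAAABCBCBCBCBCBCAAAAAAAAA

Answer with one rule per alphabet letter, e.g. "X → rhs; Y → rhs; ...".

A->BC, B->AA, C->A

  step 3 ⇒ step 4: BCBCBCAAAAAABCBCBC ⇒ AA·A·AA·A·AA·A·BC·BC·BC·BC·BC·BC·AA·A·AA·A·AA·A
    A ↦ BC
    B ↦ AA
    C ↦ A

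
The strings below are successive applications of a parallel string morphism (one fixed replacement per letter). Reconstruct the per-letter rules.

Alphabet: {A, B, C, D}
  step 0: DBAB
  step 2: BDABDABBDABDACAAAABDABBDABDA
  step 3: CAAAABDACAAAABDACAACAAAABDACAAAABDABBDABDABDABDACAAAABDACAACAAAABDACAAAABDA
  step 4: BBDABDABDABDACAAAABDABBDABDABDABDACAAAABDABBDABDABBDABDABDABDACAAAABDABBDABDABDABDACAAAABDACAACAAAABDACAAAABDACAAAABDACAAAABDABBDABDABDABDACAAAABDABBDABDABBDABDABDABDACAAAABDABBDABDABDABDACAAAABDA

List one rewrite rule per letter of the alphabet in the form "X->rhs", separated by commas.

  step 3 ⇒ step 4: CAAAABDACAAAABDACAACAAAABDACAAAABDABBDABDABDABDACAAAABDACAACAAAABDACAAAABDA ⇒ B·BDA·BDA·BDA·BDA·CAA·AA·BDA·B·BDA·BDA·BDA·BDA·CAA·AA·BDA·B·BDA·BDA·B·BDA·BDA·BDA·BDA·CAA·AA·BDA·B·BDA·BDA·BDA·BDA·CAA·AA·BDA·CAA·CAA·AA·BDA·CAA·AA·BDA·CAA·AA·BDA·CAA·AA·BDA·B·BDA·BDA·BDA·BDA·CAA·AA·BDA·B·BDA·BDA·B·BDA·BDA·BDA·BDA·CAA·AA·BDA·B·BDA·BDA·BDA·BDA·CAA·AA·BDA
    A ↦ BDA
    B ↦ CAA
    C ↦ B
    D ↦ AA

A->BDA, B->CAA, C->B, D->AA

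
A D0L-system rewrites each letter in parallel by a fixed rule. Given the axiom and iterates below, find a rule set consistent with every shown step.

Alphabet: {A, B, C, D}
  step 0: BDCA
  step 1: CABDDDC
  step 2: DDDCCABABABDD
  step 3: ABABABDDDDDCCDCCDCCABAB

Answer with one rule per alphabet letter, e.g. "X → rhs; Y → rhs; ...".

  step 2 ⇒ step 3: DDDCCABABABDD ⇒ AB·AB·AB·DD·DD·DC·C·DC·C·DC·C·AB·AB
    A ↦ DC
    B ↦ C
    C ↦ DD
    D ↦ AB

A->DC, B->C, C->DD, D->AB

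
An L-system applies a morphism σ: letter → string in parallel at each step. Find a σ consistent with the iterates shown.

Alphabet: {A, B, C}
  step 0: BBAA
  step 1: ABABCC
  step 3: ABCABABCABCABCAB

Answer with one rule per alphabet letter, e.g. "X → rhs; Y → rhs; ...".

A->C, B->AB, C->AB

  step 0 ⇒ step 1: BBAA ⇒ AB·AB·C·C
    A ↦ C
    B ↦ AB
    C ↦ AB  (constrained at step 1)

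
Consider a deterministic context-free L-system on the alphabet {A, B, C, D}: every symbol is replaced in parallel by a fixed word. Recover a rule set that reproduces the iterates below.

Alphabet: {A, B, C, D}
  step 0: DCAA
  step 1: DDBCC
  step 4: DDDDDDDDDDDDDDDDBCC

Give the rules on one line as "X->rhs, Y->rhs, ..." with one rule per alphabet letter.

A->C, B->A, C->B, D->DD

  step 0 ⇒ step 1: DCAA ⇒ DD·B·C·C
    A ↦ C
    C ↦ B
    D ↦ DD
    B ↦ A  (constrained at step 1)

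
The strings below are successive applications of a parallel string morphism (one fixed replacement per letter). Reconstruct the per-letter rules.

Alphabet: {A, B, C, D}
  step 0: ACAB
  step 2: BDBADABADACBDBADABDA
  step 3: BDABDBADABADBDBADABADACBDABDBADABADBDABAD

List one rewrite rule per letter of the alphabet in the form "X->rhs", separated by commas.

A->BAD, B->BD, C->AC, D->A

  step 2 ⇒ step 3: BDBADABADACBDBADABDA ⇒ BD·A·BD·BAD·A·BAD·BD·BAD·A·BAD·AC·BD·A·BD·BAD·A·BAD·BD·A·BAD
    A ↦ BAD
    B ↦ BD
    C ↦ AC
    D ↦ A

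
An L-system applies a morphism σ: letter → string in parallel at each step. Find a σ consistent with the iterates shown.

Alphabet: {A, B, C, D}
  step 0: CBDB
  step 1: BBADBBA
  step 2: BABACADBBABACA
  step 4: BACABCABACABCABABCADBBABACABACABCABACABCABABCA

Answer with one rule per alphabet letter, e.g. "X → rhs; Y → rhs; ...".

A->CA, B->BA, C->B, D->DB

  step 1 ⇒ step 2: BBADBBA ⇒ BA·BA·CA·DB·BA·BA·CA
    A ↦ CA
    B ↦ BA
    D ↦ DB
  step 0 ⇒ step 1: CBDB ⇒ B·BA·DB·BA
    C ↦ B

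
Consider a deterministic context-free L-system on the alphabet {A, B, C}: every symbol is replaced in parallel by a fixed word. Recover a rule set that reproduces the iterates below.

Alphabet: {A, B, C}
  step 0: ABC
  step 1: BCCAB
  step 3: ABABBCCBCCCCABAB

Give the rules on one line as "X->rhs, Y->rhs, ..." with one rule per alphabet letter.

  step 0 ⇒ step 1: ABC ⇒ B·CC·AB
    A ↦ B
    B ↦ CC
    C ↦ AB

A->B, B->CC, C->AB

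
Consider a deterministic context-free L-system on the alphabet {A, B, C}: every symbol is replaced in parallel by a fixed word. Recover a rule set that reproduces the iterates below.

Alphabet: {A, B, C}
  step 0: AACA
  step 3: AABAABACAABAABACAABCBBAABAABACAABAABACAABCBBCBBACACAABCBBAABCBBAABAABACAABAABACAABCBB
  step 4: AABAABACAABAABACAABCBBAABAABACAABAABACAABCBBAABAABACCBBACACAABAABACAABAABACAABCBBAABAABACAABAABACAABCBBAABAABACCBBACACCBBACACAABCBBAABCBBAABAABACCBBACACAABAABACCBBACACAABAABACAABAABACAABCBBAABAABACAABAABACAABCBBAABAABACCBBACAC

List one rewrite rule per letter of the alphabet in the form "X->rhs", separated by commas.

A->AAB, B->AC, C->CBB

  step 3 ⇒ step 4: AABAABACAABAABACAABCBBAABAABACAABAABACAABCBBCBBACACAABCBBAABCBBAABAABACAABAABACAABCBB ⇒ AAB·AAB·AC·AAB·AAB·AC·AAB·CBB·AAB·AAB·AC·AAB·AAB·AC·AAB·CBB·AAB·AAB·AC·CBB·AC·AC·AAB·AAB·AC·AAB·AAB·AC·AAB·CBB·AAB·AAB·AC·AAB·AAB·AC·AAB·CBB·AAB·AAB·AC·CBB·AC·AC·CBB·AC·AC·AAB·CBB·AAB·CBB·AAB·AAB·AC·CBB·AC·AC·AAB·AAB·AC·CBB·AC·AC·AAB·AAB·AC·AAB·AAB·AC·AAB·CBB·AAB·AAB·AC·AAB·AAB·AC·AAB·CBB·AAB·AAB·AC·CBB·AC·AC
    A ↦ AAB
    B ↦ AC
    C ↦ CBB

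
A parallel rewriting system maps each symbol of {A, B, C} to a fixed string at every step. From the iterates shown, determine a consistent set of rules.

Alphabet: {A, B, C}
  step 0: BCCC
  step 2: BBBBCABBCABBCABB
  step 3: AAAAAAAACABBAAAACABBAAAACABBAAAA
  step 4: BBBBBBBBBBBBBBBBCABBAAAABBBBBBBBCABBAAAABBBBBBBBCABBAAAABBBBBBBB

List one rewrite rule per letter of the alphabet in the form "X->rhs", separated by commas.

  step 3 ⇒ step 4: AAAAAAAACABBAAAACABBAAAACABBAAAA ⇒ BB·BB·BB·BB·BB·BB·BB·BB·CA·BB·AA·AA·BB·BB·BB·BB·CA·BB·AA·AA·BB·BB·BB·BB·CA·BB·AA·AA·BB·BB·BB·BB
    A ↦ BB
    B ↦ AA
    C ↦ CA

A->BB, B->AA, C->CA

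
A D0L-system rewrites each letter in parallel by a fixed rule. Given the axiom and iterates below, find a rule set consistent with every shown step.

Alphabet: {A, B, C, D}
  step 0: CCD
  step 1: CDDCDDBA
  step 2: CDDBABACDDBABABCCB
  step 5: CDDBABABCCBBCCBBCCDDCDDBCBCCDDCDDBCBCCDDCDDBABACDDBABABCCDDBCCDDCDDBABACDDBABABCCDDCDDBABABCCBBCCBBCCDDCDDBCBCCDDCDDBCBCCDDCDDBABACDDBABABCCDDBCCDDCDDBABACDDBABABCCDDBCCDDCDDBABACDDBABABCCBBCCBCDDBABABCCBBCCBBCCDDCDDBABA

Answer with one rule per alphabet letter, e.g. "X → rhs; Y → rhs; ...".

A->CB, B->BC, C->CDD, D->BA

  step 1 ⇒ step 2: CDDCDDBA ⇒ CDD·BA·BA·CDD·BA·BA·BC·CB
    A ↦ CB
    B ↦ BC
    C ↦ CDD
    D ↦ BA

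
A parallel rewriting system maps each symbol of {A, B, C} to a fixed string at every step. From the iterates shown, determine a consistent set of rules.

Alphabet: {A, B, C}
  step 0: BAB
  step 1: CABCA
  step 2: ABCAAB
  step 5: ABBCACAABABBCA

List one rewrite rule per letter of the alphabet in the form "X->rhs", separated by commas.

  step 1 ⇒ step 2: CABCA ⇒ A·B·CA·A·B
    A ↦ B
    B ↦ CA
    C ↦ A

A->B, B->CA, C->A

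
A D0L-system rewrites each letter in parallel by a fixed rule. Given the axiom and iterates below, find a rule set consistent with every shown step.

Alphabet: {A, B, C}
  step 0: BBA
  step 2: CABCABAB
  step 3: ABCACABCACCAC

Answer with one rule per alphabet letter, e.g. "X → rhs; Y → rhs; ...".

A->C, B->AC, C->AB

  step 2 ⇒ step 3: CABCABAB ⇒ AB·C·AC·AB·C·AC·C·AC
    A ↦ C
    B ↦ AC
    C ↦ AB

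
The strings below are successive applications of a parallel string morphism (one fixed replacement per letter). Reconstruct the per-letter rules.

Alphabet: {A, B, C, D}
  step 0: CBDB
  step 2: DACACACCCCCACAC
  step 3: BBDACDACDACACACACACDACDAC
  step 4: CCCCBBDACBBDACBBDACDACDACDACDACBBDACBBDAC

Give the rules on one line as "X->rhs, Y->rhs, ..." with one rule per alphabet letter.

A->D, B->CC, C->AC, D->BB

  step 3 ⇒ step 4: BBDACDACDACACACACACDACDAC ⇒ CC·CC·BB·D·AC·BB·D·AC·BB·D·AC·D·AC·D·AC·D·AC·D·AC·BB·D·AC·BB·D·AC
    A ↦ D
    B ↦ CC
    C ↦ AC
    D ↦ BB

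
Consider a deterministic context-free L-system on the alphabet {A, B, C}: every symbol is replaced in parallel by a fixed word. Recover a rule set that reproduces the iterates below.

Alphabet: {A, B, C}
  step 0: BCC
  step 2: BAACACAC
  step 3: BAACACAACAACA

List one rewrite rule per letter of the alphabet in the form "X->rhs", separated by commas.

A->AC, B->BA, C->A

  step 2 ⇒ step 3: BAACACAC ⇒ BA·AC·AC·A·AC·A·AC·A
    A ↦ AC
    B ↦ BA
    C ↦ A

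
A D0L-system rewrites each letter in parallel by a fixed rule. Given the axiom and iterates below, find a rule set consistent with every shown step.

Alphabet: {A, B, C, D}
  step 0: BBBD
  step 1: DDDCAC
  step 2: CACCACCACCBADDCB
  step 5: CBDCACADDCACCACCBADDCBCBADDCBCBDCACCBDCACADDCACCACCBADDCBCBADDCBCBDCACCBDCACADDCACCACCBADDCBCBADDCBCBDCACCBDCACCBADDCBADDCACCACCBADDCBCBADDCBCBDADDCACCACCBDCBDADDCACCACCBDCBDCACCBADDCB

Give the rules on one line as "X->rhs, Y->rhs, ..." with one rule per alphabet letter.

  step 1 ⇒ step 2: DDDCAC ⇒ CAC·CAC·CAC·CB·ADD·CB
    A ↦ ADD
    C ↦ CB
    D ↦ CAC
  step 0 ⇒ step 1: BBBD ⇒ D·D·D·CAC
    B ↦ D

A->ADD, B->D, C->CB, D->CAC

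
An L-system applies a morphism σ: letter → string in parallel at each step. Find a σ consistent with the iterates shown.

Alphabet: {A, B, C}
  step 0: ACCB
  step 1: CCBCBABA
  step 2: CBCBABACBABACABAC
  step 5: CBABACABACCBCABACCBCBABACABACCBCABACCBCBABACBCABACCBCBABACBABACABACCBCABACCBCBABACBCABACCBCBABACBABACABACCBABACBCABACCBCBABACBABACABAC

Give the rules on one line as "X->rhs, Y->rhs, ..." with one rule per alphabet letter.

  step 1 ⇒ step 2: CCBCBABA ⇒ CB·CB·ABA·CB·ABA·C·ABA·C
    A ↦ C
    B ↦ ABA
    C ↦ CB

A->C, B->ABA, C->CB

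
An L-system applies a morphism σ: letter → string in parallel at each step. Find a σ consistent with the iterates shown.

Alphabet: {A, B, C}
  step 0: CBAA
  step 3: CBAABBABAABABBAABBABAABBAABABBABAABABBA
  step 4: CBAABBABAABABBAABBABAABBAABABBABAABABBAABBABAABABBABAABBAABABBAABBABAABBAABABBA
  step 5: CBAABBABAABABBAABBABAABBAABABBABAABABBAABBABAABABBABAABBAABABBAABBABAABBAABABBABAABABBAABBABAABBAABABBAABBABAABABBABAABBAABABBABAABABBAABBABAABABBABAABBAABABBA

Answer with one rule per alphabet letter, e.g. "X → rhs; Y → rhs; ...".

A->BA, B->AB, C->CBA

  step 4 ⇒ step 5: CBAABBABAABABBAABBABAABBAABABBABAABABBAABBABAABABBABAABBAABABBAABBABAABBAABABBA ⇒ CBA·AB·BA·BA·AB·AB·BA·AB·BA·BA·AB·BA·AB·AB·BA·BA·AB·AB·BA·AB·BA·BA·AB·AB·BA·BA·AB·BA·AB·AB·BA·AB·BA·BA·AB·BA·AB·AB·BA·BA·AB·AB·BA·AB·BA·BA·AB·BA·AB·AB·BA·AB·BA·BA·AB·AB·BA·BA·AB·BA·AB·AB·BA·BA·AB·AB·BA·AB·BA·BA·AB·AB·BA·BA·AB·BA·AB·AB·BA
    A ↦ BA
    B ↦ AB
    C ↦ CBA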